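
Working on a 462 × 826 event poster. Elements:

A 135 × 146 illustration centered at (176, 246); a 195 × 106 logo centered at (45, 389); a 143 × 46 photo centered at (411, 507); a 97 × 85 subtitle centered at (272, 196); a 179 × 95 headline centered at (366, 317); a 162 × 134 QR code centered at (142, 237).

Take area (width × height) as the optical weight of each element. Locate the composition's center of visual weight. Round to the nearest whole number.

Taking area as weight: illustration 135·146 = 19710, logo 195·106 = 20670, photo 143·46 = 6578, subtitle 97·85 = 8245, headline 179·95 = 17005, QR code 162·134 = 21708. Sum 93916.
x: moment 18651674 / weight 93916 ≈ 198.60
Σw·y = 28375737; ȳ = 28375737/93916 ≈ 302.14.

(199, 302)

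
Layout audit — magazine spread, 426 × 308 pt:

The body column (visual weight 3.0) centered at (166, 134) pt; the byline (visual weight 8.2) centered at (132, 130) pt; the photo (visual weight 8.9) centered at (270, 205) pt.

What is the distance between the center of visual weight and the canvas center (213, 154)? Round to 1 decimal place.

≈ 17.8 pt

Weights sum to 3.0 + 8.2 + 8.9 = 20.1.
x: (3.0·166 + 8.2·132 + 8.9·270) / 20.1 = 3983.4 / 20.1 ≈ 198.18
y: (3.0·134 + 8.2·130 + 8.9·205) / 20.1 = 3292.5 / 20.1 ≈ 163.81
Relative to (213, 154): Δ = (-14.82, 9.81); |Δ| = √(-14.82² + 9.81²) ≈ 17.77.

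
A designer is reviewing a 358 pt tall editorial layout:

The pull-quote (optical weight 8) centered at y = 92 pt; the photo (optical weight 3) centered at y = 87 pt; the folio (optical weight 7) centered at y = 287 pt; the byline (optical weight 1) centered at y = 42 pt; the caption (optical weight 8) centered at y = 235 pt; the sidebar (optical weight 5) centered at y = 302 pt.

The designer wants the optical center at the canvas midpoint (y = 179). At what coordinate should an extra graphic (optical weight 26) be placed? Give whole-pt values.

y ≈ 152

With the extra graphic, Σw becomes 8 + 3 + 7 + 1 + 8 + 5 + 26 = 58.
y: target moment 58×179 = 10382; current 8·92 + 3·87 + 7·287 + 1·42 + 8·235 + 5·302 = 6438; the extra graphic supplies 3944, so y = 3944/26 ≈ 151.69.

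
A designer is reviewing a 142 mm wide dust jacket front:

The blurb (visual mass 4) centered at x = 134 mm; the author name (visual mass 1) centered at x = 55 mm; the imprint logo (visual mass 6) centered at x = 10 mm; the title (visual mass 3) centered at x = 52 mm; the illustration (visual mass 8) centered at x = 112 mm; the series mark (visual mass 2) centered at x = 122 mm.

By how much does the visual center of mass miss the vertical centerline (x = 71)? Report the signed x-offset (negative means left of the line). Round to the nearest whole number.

≈ 10 mm

Weights sum to 4 + 1 + 6 + 3 + 8 + 2 = 24.
x: (4·134 + 1·55 + 6·10 + 3·52 + 8·112 + 2·122) / 24 = 1947 / 24 ≈ 81.12
Against x = 71, that's 81.12 − 71 = 10.12.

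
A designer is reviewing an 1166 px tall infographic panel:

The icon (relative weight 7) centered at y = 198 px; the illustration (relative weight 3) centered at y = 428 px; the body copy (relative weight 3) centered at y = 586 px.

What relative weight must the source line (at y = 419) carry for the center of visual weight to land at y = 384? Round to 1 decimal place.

w ≈ 16.1

Existing Σw = 13 (7 + 3 + 3); existing moment 7·198 + 3·428 + 3·586 = 4428.
For the centroid to hit 384: (4428 + w·419) / (13 + w) = 384.
Solving: w = (384·13 − 4428) / (419 − 384) = 564 / 35 ≈ 16.11.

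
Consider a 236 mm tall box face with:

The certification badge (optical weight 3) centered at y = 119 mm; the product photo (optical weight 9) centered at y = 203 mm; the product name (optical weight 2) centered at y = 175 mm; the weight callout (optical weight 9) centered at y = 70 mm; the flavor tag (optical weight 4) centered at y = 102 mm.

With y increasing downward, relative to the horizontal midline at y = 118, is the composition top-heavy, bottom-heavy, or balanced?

bottom-heavy

Σw = 3 + 9 + 2 + 9 + 4 = 27.
y-moment: 3·119 + 9·203 + 2·175 + 9·70 + 4·102 = 3572; centroid 3572/27 ≈ 132.30.
132.3 vs midline 118 → bottom-heavy.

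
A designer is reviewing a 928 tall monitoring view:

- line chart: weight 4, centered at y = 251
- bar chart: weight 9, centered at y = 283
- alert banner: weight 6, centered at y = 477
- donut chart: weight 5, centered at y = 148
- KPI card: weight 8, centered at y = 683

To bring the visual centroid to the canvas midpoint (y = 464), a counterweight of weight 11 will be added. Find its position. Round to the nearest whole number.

y ≈ 667

With the counterweight, Σw becomes 4 + 9 + 6 + 5 + 8 + 11 = 43.
y: target moment 43×464 = 19952; current 4·251 + 9·283 + 6·477 + 5·148 + 8·683 = 12617; the counterweight supplies 7335, so y = 7335/11 ≈ 666.82.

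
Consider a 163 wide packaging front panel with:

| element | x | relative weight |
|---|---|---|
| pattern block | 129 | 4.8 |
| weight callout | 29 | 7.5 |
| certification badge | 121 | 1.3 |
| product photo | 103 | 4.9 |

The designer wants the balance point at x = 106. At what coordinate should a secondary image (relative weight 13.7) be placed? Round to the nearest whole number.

x ≈ 140

With the secondary image, Σw becomes 4.8 + 7.5 + 1.3 + 4.9 + 13.7 = 32.2.
x: target moment 32.2×106 = 3413.2; current 4.8·129 + 7.5·29 + 1.3·121 + 4.9·103 = 1498.7; the secondary image supplies 1914.5, so x = 1914.5/13.7 ≈ 139.74.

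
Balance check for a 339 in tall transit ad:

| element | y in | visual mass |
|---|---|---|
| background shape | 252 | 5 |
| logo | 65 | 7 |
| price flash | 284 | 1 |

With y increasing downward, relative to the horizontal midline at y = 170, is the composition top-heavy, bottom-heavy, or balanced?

Total weight = 5 + 7 + 1 = 13.
y-moment: 5·252 + 7·65 + 1·284 = 1999; centroid 1999/13 ≈ 153.77.
Since 153.8 is above (smaller y than) 170, the composition reads top-heavy.

top-heavy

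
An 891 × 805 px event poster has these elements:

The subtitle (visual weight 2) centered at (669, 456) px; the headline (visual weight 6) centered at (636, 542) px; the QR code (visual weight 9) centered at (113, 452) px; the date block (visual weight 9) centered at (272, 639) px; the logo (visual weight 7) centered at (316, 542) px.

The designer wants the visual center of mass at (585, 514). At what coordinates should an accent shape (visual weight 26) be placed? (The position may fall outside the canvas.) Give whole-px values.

New total weight: (2 + 6 + 9 + 9 + 7) + 26 = 59.
Along x: (10831 + 26·x) / 59 = 585 (existing moment 2·669 + 6·636 + 9·113 + 9·272 + 7·316 = 10831) ⇒ x = (34515 − 10831) / 26 ≈ 910.92.
Along y: (17777 + 26·y) / 59 = 514 (existing moment 2·456 + 6·542 + 9·452 + 9·639 + 7·542 = 17777) ⇒ y = (30326 − 17777) / 26 ≈ 482.65.

(911, 483)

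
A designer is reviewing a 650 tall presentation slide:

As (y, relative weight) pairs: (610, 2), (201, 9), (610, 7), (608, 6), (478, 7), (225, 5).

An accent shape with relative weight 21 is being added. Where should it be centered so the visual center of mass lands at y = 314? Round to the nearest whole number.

With the accent shape, Σw becomes 2 + 9 + 7 + 6 + 7 + 5 + 21 = 57.
y: target moment 57×314 = 17898; current 2·610 + 9·201 + 7·610 + 6·608 + 7·478 + 5·225 = 15418; the accent shape supplies 2480, so y = 2480/21 ≈ 118.10.

y ≈ 118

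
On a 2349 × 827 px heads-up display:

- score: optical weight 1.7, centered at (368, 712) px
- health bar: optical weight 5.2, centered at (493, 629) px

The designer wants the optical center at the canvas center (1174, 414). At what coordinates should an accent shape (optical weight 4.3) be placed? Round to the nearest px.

After adding the accent shape, total weight = 1.7 + 5.2 + 4.3 = 11.2.
x: target moment 11.2×1174 = 13148.8; current 1.7·368 + 5.2·493 = 3189.2; the accent shape supplies 9959.6, so x = 9959.6/4.3 ≈ 2316.19.
y: target moment 11.2×414 = 4636.8; current 1.7·712 + 5.2·629 = 4481.2; the accent shape supplies 155.6, so y = 155.6/4.3 ≈ 36.19.

(2316, 36)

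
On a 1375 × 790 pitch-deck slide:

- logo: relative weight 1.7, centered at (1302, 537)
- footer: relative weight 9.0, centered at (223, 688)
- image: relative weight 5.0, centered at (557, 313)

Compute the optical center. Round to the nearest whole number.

Σw = 1.7 + 9.0 + 5.0 = 15.7.
x-moment: 1.7·1302 + 9.0·223 + 5.0·557 = 7005.4; centroid 7005.4/15.7 ≈ 446.20.
y-moment: 1.7·537 + 9.0·688 + 5.0·313 = 8669.9; centroid 8669.9/15.7 ≈ 552.22.

(446, 552)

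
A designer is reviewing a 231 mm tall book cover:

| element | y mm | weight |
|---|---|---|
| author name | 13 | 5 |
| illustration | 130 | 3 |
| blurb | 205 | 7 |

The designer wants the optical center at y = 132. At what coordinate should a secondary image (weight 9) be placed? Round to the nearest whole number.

After adding the secondary image, total weight = 5 + 3 + 7 + 9 = 24.
y: target moment 24×132 = 3168; current 5·13 + 3·130 + 7·205 = 1890; the secondary image supplies 1278, so y = 1278/9 ≈ 142.00.

y ≈ 142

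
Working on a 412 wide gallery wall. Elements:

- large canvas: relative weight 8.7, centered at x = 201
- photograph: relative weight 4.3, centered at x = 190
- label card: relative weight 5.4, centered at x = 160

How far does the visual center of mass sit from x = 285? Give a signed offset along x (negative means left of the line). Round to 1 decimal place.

Σw = 8.7 + 4.3 + 5.4 = 18.4.
Σw·x = 8.7·201 + 4.3·190 + 5.4·160 = 3429.7, so x̄ = 3429.7/18.4 ≈ 186.40.
Difference: 186.40 − 285 ≈ -98.60.

≈ -98.6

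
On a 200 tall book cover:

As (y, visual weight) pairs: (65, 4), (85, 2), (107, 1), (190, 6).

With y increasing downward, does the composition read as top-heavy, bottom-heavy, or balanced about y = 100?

bottom-heavy

Total weight = 4 + 2 + 1 + 6 = 13.
y-moment: 4·65 + 2·85 + 1·107 + 6·190 = 1677; centroid 1677/13 ≈ 129.00.
129.0 lies below (larger y than) the midline 100, so the layout is bottom-heavy.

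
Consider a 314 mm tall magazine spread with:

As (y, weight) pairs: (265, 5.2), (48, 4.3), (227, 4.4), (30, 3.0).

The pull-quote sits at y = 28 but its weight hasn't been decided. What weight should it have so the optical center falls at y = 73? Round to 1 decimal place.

Fixed elements: Σw = 5.2 + 4.3 + 4.4 + 3.0 = 16.9, Σw·y = 5.2·265 + 4.3·48 + 4.4·227 + 3.0·30 = 2673.2.
Balance at y = 73 requires (2673.2 + w·28) / (16.9 + w) = 73.
So w = (73·16.9 − 2673.2)/(28 − 73) = -1439.5/-45 ≈ 31.99.

w ≈ 32.0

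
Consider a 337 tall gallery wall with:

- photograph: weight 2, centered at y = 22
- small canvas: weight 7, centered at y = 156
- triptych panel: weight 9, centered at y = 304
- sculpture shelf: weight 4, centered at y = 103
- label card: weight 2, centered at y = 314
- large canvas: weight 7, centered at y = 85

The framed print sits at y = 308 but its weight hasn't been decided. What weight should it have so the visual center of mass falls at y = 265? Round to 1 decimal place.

w ≈ 63.0

Existing Σw = 31 (2 + 7 + 9 + 4 + 2 + 7); existing moment 2·22 + 7·156 + 9·304 + 4·103 + 2·314 + 7·85 = 5507.
Set Σw·y/Σw = 265: (5507 + 308w) = 265·(31 + w).
Rearranging, w·(308 − 265) = 265·31 − 5507 = 2708, so w ≈ 2708/43 = 62.98.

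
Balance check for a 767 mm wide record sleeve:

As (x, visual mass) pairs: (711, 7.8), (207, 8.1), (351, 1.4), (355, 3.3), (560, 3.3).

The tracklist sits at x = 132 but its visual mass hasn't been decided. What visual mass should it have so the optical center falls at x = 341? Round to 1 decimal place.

Known weights sum to 7.8 + 8.1 + 1.4 + 3.3 + 3.3 = 23.9; their moment is 7.8·711 + 8.1·207 + 1.4·351 + 3.3·355 + 3.3·560 = 10733.4.
Balance at x = 341 requires (10733.4 + w·132) / (23.9 + w) = 341.
Rearranging, w·(132 − 341) = 341·23.9 − 10733.4 = -2583.5, so w ≈ -2583.5/-209 = 12.36.

w ≈ 12.4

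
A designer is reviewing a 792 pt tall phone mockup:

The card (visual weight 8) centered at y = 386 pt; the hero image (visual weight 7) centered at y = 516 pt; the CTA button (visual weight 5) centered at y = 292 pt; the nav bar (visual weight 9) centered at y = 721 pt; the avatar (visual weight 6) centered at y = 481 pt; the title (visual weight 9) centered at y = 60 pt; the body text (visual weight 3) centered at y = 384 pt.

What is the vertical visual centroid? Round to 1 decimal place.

y ≈ 409.1

Total weight = 8 + 7 + 5 + 9 + 6 + 9 + 3 = 47.
y: moment 19227 / weight 47 ≈ 409.09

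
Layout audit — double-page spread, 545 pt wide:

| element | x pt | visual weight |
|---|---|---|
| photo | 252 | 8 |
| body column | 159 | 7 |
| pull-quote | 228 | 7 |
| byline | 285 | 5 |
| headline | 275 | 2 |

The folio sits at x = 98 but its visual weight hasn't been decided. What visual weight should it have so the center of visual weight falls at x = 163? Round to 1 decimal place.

w ≈ 30.4

Fixed elements: Σw = 8 + 7 + 7 + 5 + 2 = 29, Σw·x = 8·252 + 7·159 + 7·228 + 5·285 + 2·275 = 6700.
Balance at x = 163 requires (6700 + w·98) / (29 + w) = 163.
So w = (163·29 − 6700)/(98 − 163) = -1973/-65 ≈ 30.35.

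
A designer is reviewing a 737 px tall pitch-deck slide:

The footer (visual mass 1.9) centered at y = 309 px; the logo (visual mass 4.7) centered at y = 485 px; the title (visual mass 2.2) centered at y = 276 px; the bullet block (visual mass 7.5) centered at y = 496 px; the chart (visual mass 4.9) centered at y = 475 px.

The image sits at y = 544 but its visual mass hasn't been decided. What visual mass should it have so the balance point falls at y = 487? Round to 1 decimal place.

w ≈ 14.1

Existing Σw = 21.2 (1.9 + 4.7 + 2.2 + 7.5 + 4.9); existing moment 1.9·309 + 4.7·485 + 2.2·276 + 7.5·496 + 4.9·475 = 9521.3.
Set Σw·y/Σw = 487: (9521.3 + 544w) = 487·(21.2 + w).
Solving: w = (487·21.2 − 9521.3) / (544 − 487) = 803.1 / 57 ≈ 14.09.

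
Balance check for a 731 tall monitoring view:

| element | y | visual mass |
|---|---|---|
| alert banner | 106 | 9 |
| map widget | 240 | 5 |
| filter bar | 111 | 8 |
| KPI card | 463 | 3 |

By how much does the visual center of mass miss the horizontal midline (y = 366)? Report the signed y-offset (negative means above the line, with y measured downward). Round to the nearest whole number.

Weights sum to 9 + 5 + 8 + 3 = 25.
Σw·y = 9·106 + 5·240 + 8·111 + 3·463 = 4431, so ȳ = 4431/25 ≈ 177.24.
Against y = 366, that's 177.24 − 366 = -188.76.

≈ -189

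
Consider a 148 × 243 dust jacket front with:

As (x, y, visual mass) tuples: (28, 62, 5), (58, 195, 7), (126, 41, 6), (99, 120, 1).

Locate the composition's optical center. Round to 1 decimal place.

(73.7, 107.4)

Σw = 5 + 7 + 6 + 1 = 19.
x-moment: 5·28 + 7·58 + 6·126 + 1·99 = 1401; centroid 1401/19 ≈ 73.74.
y-moment: 5·62 + 7·195 + 6·41 + 1·120 = 2041; centroid 2041/19 ≈ 107.42.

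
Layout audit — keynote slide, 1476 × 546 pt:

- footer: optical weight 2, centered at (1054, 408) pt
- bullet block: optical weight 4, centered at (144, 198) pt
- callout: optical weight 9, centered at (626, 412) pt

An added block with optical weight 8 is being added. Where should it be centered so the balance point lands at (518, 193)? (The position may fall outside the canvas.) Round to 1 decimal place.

(449.5, -109.6)

New total weight: (2 + 4 + 9) + 8 = 23.
x: need Σw·x = 23·518 = 11914. Existing = 2·1054 + 4·144 + 9·626 = 8318. Remainder 3596 / 8 ≈ 449.50.
y: need Σw·y = 23·193 = 4439. Existing = 2·408 + 4·198 + 9·412 = 5316. Remainder -877 / 8 ≈ -109.62.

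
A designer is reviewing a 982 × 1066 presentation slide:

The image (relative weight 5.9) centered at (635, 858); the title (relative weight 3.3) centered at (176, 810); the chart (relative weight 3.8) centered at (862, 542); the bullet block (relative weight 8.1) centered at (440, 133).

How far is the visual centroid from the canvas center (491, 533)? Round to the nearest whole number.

≈ 42

Σw = 5.9 + 3.3 + 3.8 + 8.1 = 21.1.
x: (5.9·635 + 3.3·176 + 3.8·862 + 8.1·440) / 21.1 = 11166.9 / 21.1 ≈ 529.24
y: (5.9·858 + 3.3·810 + 3.8·542 + 8.1·133) / 21.1 = 10872.1 / 21.1 ≈ 515.27
Offset from (491, 533): Δx ≈ 38.24, Δy ≈ -17.73; distance = √(Δx² + Δy²) ≈ 42.15.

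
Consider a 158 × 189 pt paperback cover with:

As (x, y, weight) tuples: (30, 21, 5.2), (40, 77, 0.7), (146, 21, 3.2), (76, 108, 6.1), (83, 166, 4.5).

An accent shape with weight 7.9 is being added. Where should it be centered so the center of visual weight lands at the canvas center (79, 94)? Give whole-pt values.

New total weight: (5.2 + 0.7 + 3.2 + 6.1 + 4.5) + 7.9 = 27.6.
x: target moment 27.6×79 = 2180.4; current 5.2·30 + 0.7·40 + 3.2·146 + 6.1·76 + 4.5·83 = 1488.3; the accent shape supplies 692.1, so x = 692.1/7.9 ≈ 87.61.
y: target moment 27.6×94 = 2594.4; current 5.2·21 + 0.7·77 + 3.2·21 + 6.1·108 + 4.5·166 = 1636.1; the accent shape supplies 958.3, so y = 958.3/7.9 ≈ 121.30.

(88, 121)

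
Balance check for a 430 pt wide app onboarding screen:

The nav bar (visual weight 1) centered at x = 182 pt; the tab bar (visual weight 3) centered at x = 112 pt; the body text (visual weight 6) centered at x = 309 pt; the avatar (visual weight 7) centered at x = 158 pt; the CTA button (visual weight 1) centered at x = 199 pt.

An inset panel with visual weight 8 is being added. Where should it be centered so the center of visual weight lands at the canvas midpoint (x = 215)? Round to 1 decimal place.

x ≈ 239.1

After adding the inset panel, total weight = 1 + 3 + 6 + 7 + 1 + 8 = 26.
x: target moment 26×215 = 5590; current 1·182 + 3·112 + 6·309 + 7·158 + 1·199 = 3677; the inset panel supplies 1913, so x = 1913/8 ≈ 239.12.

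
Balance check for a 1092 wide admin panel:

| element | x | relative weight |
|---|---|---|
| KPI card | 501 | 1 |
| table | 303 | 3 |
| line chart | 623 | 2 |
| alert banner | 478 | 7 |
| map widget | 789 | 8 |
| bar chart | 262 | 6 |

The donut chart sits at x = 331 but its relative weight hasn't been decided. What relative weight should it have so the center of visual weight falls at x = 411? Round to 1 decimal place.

w ≈ 34.9

Existing Σw = 27 (1 + 3 + 2 + 7 + 8 + 6); existing moment 1·501 + 3·303 + 2·623 + 7·478 + 8·789 + 6·262 = 13886.
For the centroid to hit 411: (13886 + w·331) / (27 + w) = 411.
Solving: w = (411·27 − 13886) / (331 − 411) = -2789 / -80 ≈ 34.86.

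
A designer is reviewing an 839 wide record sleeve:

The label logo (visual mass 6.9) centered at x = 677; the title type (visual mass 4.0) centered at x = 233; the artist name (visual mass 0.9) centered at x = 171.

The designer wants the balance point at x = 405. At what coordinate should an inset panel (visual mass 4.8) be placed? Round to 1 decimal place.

After adding the inset panel, total weight = 6.9 + 4.0 + 0.9 + 4.8 = 16.6.
x: target moment 16.6×405 = 6723.0; current 6.9·677 + 4.0·233 + 0.9·171 = 5757.2; the inset panel supplies 965.8, so x = 965.8/4.8 ≈ 201.21.

x ≈ 201.2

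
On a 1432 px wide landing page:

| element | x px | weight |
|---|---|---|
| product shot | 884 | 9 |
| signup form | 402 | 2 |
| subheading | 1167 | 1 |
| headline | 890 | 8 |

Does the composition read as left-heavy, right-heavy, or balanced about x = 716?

Σw = 9 + 2 + 1 + 8 = 20.
Σw·x = 9·884 + 2·402 + 1·1167 + 8·890 = 17047, so x̄ = 17047/20 ≈ 852.35.
852.4 vs midline 716 → right-heavy.

right-heavy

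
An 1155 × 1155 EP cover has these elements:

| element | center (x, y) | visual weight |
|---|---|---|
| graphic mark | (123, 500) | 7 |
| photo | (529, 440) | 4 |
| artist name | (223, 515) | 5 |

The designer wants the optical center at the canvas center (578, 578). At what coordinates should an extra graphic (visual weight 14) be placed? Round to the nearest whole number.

(946, 679)

After adding the extra graphic, total weight = 7 + 4 + 5 + 14 = 30.
x: target moment 30×578 = 17340; current 7·123 + 4·529 + 5·223 = 4092; the extra graphic supplies 13248, so x = 13248/14 ≈ 946.29.
y: target moment 30×578 = 17340; current 7·500 + 4·440 + 5·515 = 7835; the extra graphic supplies 9505, so y = 9505/14 ≈ 678.93.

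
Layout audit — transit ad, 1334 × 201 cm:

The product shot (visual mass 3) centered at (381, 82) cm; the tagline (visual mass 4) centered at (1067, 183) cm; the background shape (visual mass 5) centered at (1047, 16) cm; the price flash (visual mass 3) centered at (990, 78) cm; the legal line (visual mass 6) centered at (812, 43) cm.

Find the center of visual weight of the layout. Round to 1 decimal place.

Total weight = 3 + 4 + 5 + 3 + 6 = 21.
x-moment: 3·381 + 4·1067 + 5·1047 + 3·990 + 6·812 = 18488; centroid 18488/21 ≈ 880.38.
y-moment: 3·82 + 4·183 + 5·16 + 3·78 + 6·43 = 1550; centroid 1550/21 ≈ 73.81.

(880.4, 73.8)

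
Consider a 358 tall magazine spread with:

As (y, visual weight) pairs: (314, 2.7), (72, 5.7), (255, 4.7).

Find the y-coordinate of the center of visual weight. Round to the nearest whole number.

Total weight = 2.7 + 5.7 + 4.7 = 13.1.
Σw·y = 2.7·314 + 5.7·72 + 4.7·255 = 2456.7, so ȳ = 2456.7/13.1 ≈ 187.53.

y ≈ 188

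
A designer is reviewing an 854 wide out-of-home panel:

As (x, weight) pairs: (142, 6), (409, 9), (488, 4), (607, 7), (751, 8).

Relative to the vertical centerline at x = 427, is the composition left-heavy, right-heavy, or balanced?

right-heavy

Total weight = 6 + 9 + 4 + 7 + 8 = 34.
Σw·x = 6·142 + 9·409 + 4·488 + 7·607 + 8·751 = 16742, so x̄ = 16742/34 ≈ 492.41.
492.4 lies right of the midline 427, so the layout is right-heavy.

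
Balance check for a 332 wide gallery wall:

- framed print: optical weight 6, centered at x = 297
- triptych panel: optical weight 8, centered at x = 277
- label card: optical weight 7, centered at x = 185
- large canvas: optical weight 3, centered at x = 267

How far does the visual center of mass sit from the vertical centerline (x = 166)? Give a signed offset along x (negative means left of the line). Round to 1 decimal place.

Total weight = 6 + 8 + 7 + 3 = 24.
Σw·x = 6·297 + 8·277 + 7·185 + 3·267 = 6094, so x̄ = 6094/24 ≈ 253.92.
Offset from x = 166: 253.92 − 166 ≈ 87.92.

≈ 87.9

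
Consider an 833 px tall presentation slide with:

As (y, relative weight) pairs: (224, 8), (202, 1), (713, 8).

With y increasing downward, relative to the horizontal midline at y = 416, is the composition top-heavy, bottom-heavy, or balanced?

bottom-heavy

Total weight = 8 + 1 + 8 = 17.
y-moment: 8·224 + 1·202 + 8·713 = 7698; centroid 7698/17 ≈ 452.82.
452.8 lies below (larger y than) the midline 416, so the layout is bottom-heavy.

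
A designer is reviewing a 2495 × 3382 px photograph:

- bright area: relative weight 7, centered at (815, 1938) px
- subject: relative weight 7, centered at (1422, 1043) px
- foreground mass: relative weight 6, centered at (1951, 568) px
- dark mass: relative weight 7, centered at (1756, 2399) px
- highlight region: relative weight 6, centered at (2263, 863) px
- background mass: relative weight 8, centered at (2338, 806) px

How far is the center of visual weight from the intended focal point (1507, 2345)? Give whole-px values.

≈ 1088 px

Σw = 7 + 7 + 6 + 7 + 6 + 8 = 41.
Σw·x = 71939; x̄ = 71939/41 ≈ 1754.61.
Σw·y = 52694; ȳ = 52694/41 ≈ 1285.22.
Relative to (1507, 2345): Δ = (247.61, -1059.78); |Δ| = √(247.61² + -1059.78²) ≈ 1088.32.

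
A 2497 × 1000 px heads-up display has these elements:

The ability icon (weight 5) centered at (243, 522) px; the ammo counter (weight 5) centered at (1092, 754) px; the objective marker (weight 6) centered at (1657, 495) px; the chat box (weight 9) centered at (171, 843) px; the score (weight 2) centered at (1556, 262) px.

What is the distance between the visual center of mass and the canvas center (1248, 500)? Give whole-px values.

≈ 483 px

Σw = 5 + 5 + 6 + 9 + 2 = 27.
x: (5·243 + 5·1092 + 6·1657 + 9·171 + 2·1556) / 27 = 21268 / 27 ≈ 787.70
y: (5·522 + 5·754 + 6·495 + 9·843 + 2·262) / 27 = 17461 / 27 ≈ 646.70
From (1248, 500): dx = -460.30, dy = 146.70, so the distance is √(dx²+dy²) ≈ 483.11.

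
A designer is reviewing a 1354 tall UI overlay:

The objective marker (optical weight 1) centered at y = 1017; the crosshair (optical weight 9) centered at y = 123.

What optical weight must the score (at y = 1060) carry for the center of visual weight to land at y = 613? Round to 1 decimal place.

w ≈ 9.0

Known weights sum to 1 + 9 = 10; their moment is 1·1017 + 9·123 = 2124.
Balance at y = 613 requires (2124 + w·1060) / (10 + w) = 613.
Rearranging, w·(1060 − 613) = 613·10 − 2124 = 4006, so w ≈ 4006/447 = 8.96.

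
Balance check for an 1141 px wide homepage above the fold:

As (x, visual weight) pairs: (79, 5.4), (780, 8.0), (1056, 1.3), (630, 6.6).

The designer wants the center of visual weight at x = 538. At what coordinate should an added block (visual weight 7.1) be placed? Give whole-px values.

After adding the added block, total weight = 5.4 + 8.0 + 1.3 + 6.6 + 7.1 = 28.4.
Along x: (12197.4 + 7.1·x) / 28.4 = 538 (existing moment 5.4·79 + 8.0·780 + 1.3·1056 + 6.6·630 = 12197.4) ⇒ x = (15279.2 − 12197.4) / 7.1 ≈ 434.06.

x ≈ 434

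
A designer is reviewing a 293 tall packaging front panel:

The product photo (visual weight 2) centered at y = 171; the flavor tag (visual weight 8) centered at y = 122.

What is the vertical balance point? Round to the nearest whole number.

Total weight = 2 + 8 = 10.
y: (2·171 + 8·122) / 10 = 1318 / 10 ≈ 131.80

y ≈ 132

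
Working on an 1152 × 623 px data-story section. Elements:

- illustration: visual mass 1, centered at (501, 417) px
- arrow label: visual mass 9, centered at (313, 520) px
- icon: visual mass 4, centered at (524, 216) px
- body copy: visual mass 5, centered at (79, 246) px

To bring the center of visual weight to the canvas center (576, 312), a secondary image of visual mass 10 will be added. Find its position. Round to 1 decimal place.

(1089.5, 185.7)

After adding the secondary image, total weight = 1 + 9 + 4 + 5 + 10 = 29.
Along x: (5809 + 10·x) / 29 = 576 (existing moment 1·501 + 9·313 + 4·524 + 5·79 = 5809) ⇒ x = (16704 − 5809) / 10 ≈ 1089.50.
Along y: (7191 + 10·y) / 29 = 312 (existing moment 1·417 + 9·520 + 4·216 + 5·246 = 7191) ⇒ y = (9048 − 7191) / 10 ≈ 185.70.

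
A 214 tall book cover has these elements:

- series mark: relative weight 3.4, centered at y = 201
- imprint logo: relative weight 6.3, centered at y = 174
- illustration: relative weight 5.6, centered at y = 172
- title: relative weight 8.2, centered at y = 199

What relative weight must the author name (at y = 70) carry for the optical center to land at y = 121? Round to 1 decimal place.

w ≈ 30.0

Fixed elements: Σw = 3.4 + 6.3 + 5.6 + 8.2 = 23.5, Σw·y = 3.4·201 + 6.3·174 + 5.6·172 + 8.2·199 = 4374.6.
Set Σw·y/Σw = 121: (4374.6 + 70w) = 121·(23.5 + w).
So w = (121·23.5 − 4374.6)/(70 − 121) = -1531.1/-51 ≈ 30.02.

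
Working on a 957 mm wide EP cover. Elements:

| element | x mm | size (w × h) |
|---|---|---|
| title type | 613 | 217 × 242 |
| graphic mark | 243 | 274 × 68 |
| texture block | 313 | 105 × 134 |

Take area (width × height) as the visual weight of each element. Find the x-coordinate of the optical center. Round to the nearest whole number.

Areas: title type 217·242 = 52514, graphic mark 274·68 = 18632, texture block 105·134 = 14070. Total weight = 85216.
x-moment: 52514·613 + 18632·243 + 14070·313 = 41122568; centroid 41122568/85216 ≈ 482.57.

x ≈ 483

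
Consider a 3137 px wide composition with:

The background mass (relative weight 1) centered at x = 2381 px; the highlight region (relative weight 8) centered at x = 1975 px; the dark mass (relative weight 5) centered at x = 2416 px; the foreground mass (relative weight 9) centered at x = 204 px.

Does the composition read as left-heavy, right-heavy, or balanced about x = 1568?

Σw = 1 + 8 + 5 + 9 = 23.
x-moment: 1·2381 + 8·1975 + 5·2416 + 9·204 = 32097; centroid 32097/23 ≈ 1395.52.
1395.5 lies left of the midline 1568, so the layout is left-heavy.

left-heavy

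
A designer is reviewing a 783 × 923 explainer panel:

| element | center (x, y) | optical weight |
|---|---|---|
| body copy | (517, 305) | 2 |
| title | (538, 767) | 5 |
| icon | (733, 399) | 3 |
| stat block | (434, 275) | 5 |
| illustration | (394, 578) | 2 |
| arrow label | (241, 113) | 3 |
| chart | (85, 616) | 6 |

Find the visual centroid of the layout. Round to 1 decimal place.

Weights sum to 2 + 5 + 3 + 5 + 2 + 3 + 6 = 26.
x-moment: 2·517 + 5·538 + 3·733 + 5·434 + 2·394 + 3·241 + 6·85 = 10114; centroid 10114/26 ≈ 389.00.
y-moment: 2·305 + 5·767 + 3·399 + 5·275 + 2·578 + 3·113 + 6·616 = 12208; centroid 12208/26 ≈ 469.54.

(389.0, 469.5)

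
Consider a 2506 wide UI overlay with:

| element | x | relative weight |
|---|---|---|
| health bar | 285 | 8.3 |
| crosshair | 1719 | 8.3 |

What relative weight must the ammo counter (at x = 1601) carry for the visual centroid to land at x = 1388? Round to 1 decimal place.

w ≈ 30.1

Known weights sum to 8.3 + 8.3 = 16.6; their moment is 8.3·285 + 8.3·1719 = 16633.2.
Balance at x = 1388 requires (16633.2 + w·1601) / (16.6 + w) = 1388.
So w = (1388·16.6 − 16633.2)/(1601 − 1388) = 6407.6/213 ≈ 30.08.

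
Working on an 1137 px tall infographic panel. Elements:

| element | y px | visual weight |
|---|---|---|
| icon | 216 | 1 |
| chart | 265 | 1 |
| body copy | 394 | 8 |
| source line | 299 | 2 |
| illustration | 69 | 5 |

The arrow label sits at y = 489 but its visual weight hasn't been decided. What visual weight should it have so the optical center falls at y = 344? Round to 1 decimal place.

Fixed elements: Σw = 1 + 1 + 8 + 2 + 5 = 17, Σw·y = 1·216 + 1·265 + 8·394 + 2·299 + 5·69 = 4576.
Set Σw·y/Σw = 344: (4576 + 489w) = 344·(17 + w).
Rearranging, w·(489 − 344) = 344·17 − 4576 = 1272, so w ≈ 1272/145 = 8.77.

w ≈ 8.8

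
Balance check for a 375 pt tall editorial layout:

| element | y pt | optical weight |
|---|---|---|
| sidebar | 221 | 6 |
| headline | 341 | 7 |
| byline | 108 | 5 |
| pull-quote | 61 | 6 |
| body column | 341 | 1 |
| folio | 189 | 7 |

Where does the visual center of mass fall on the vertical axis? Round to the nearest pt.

Σw = 6 + 7 + 5 + 6 + 1 + 7 = 32.
y: moment 6283 / weight 32 ≈ 196.34

y ≈ 196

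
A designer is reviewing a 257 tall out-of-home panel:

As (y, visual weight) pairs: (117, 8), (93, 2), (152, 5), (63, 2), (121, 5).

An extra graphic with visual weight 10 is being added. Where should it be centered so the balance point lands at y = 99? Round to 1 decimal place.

y ≈ 55.5

New total weight: (8 + 2 + 5 + 2 + 5) + 10 = 32.
y: need Σw·y = 32·99 = 3168. Existing = 8·117 + 2·93 + 5·152 + 2·63 + 5·121 = 2613. Remainder 555 / 10 ≈ 55.50.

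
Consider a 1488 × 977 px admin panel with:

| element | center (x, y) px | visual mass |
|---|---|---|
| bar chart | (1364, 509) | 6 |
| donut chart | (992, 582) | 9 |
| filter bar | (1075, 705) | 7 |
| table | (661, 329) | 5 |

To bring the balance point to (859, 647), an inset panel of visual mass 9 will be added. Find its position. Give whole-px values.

(331, 936)

With the inset panel, Σw becomes 6 + 9 + 7 + 5 + 9 = 36.
Along x: (27942 + 9·x) / 36 = 859 (existing moment 6·1364 + 9·992 + 7·1075 + 5·661 = 27942) ⇒ x = (30924 − 27942) / 9 ≈ 331.33.
Along y: (14872 + 9·y) / 36 = 647 (existing moment 6·509 + 9·582 + 7·705 + 5·329 = 14872) ⇒ y = (23292 − 14872) / 9 ≈ 935.56.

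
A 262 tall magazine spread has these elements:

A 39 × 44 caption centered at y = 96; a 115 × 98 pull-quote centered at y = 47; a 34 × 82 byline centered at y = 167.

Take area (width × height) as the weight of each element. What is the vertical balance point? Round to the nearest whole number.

y ≈ 74

Taking area as weight: caption 39·44 = 1716, pull-quote 115·98 = 11270, byline 34·82 = 2788. Sum 15774.
y: (1716·96 + 11270·47 + 2788·167) / 15774 = 1160022 / 15774 ≈ 73.54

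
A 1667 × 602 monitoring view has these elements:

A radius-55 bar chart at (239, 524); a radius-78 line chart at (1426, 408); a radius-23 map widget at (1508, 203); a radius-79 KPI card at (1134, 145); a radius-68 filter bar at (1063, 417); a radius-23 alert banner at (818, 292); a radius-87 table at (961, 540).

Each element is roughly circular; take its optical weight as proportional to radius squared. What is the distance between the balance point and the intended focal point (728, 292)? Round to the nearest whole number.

Weights ∝ r²: bar chart 55² = 3025, line chart 78² = 6084, map widget 23² = 529, KPI card 79² = 6241, filter bar 68² = 4624, alert banner 23² = 529, table 87² = 7569; Σw = 28601.
x-moment: 3025·239 + 6084·1426 + 529·1508 + 6241·1134 + 4624·1063 + 529·818 + 7569·961 = 29895628; centroid 29895628/28601 ≈ 1045.27.
y-moment: 3025·524 + 6084·408 + 529·203 + 6241·145 + 4624·417 + 529·292 + 7569·540 = 11249640; centroid 11249640/28601 ≈ 393.33.
From (728, 292): dx = 317.27, dy = 101.33, so the distance is √(dx²+dy²) ≈ 333.05.

≈ 333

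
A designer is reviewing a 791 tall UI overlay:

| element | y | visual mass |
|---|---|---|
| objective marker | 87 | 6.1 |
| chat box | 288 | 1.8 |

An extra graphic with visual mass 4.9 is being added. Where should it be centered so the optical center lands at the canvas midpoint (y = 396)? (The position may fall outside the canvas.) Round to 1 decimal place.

y ≈ 820.3

New total weight: (6.1 + 1.8) + 4.9 = 12.8.
y: target moment 12.8×396 = 5068.8; current 6.1·87 + 1.8·288 = 1049.1; the extra graphic supplies 4019.7, so y = 4019.7/4.9 ≈ 820.35.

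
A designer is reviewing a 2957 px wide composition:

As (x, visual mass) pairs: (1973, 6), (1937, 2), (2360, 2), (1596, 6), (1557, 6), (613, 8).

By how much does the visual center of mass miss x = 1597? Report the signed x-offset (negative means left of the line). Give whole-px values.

Total weight = 6 + 2 + 2 + 6 + 6 + 8 = 30.
Σw·x = 44254; x̄ = 44254/30 ≈ 1475.13.
Offset from x = 1597: 1475.13 − 1597 ≈ -121.87.

≈ -122 px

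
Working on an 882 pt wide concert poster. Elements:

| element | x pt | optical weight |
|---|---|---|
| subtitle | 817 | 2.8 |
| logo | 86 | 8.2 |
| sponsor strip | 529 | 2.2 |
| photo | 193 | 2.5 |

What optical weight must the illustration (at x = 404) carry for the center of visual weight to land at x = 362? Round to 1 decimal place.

Fixed elements: Σw = 2.8 + 8.2 + 2.2 + 2.5 = 15.7, Σw·x = 2.8·817 + 8.2·86 + 2.2·529 + 2.5·193 = 4639.1.
Set Σw·x/Σw = 362: (4639.1 + 404w) = 362·(15.7 + w).
Solving: w = (362·15.7 − 4639.1) / (404 − 362) = 1044.3 / 42 ≈ 24.86.

w ≈ 24.9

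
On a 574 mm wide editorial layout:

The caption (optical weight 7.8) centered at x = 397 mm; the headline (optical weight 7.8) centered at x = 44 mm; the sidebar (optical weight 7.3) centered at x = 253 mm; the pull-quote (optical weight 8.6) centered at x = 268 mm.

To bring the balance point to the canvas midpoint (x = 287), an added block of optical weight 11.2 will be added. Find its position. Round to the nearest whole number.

New total weight: (7.8 + 7.8 + 7.3 + 8.6) + 11.2 = 42.7.
x: need Σw·x = 42.7·287 = 12254.9. Existing = 7.8·397 + 7.8·44 + 7.3·253 + 8.6·268 = 7591.5. Remainder 4663.4 / 11.2 ≈ 416.38.

x ≈ 416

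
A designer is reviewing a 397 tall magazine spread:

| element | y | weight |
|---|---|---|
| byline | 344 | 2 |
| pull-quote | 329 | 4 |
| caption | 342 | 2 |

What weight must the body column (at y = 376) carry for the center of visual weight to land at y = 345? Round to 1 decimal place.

Existing Σw = 8 (2 + 4 + 2); existing moment 2·344 + 4·329 + 2·342 = 2688.
Balance at y = 345 requires (2688 + w·376) / (8 + w) = 345.
Solving: w = (345·8 − 2688) / (376 − 345) = 72 / 31 ≈ 2.32.

w ≈ 2.3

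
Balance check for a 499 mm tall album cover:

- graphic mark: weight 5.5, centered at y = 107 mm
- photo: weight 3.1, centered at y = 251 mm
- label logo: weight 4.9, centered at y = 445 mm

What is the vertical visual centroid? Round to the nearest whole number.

y ≈ 263

Total weight = 5.5 + 3.1 + 4.9 = 13.5.
y-moment: 5.5·107 + 3.1·251 + 4.9·445 = 3547.1; centroid 3547.1/13.5 ≈ 262.75.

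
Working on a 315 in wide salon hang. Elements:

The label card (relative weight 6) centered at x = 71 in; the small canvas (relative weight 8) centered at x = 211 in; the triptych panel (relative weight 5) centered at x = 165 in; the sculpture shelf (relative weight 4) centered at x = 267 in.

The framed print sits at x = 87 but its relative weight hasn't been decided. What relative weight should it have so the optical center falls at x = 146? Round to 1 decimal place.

Known weights sum to 6 + 8 + 5 + 4 = 23; their moment is 6·71 + 8·211 + 5·165 + 4·267 = 4007.
For the centroid to hit 146: (4007 + w·87) / (23 + w) = 146.
So w = (146·23 − 4007)/(87 − 146) = -649/-59 ≈ 11.00.

w ≈ 11.0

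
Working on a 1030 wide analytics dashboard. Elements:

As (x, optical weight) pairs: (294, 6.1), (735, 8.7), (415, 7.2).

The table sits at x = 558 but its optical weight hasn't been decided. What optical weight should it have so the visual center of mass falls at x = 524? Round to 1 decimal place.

w ≈ 10.4

Fixed elements: Σw = 6.1 + 8.7 + 7.2 = 22.0, Σw·x = 6.1·294 + 8.7·735 + 7.2·415 = 11175.9.
Set Σw·x/Σw = 524: (11175.9 + 558w) = 524·(22.0 + w).
Rearranging, w·(558 − 524) = 524·22.0 − 11175.9 = 352.1, so w ≈ 352.1/34 = 10.36.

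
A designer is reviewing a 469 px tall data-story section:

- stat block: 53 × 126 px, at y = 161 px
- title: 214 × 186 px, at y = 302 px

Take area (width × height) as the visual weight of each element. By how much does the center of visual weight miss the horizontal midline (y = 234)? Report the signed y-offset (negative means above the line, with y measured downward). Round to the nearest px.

Areas → weights: stat block 53·126 = 6678, title 214·186 = 39804; Σw = 46482.
Σw·y = 6678·161 + 39804·302 = 13095966, so ȳ = 13095966/46482 ≈ 281.74.
Difference: 281.74 − 234 ≈ 47.74.

≈ 48 px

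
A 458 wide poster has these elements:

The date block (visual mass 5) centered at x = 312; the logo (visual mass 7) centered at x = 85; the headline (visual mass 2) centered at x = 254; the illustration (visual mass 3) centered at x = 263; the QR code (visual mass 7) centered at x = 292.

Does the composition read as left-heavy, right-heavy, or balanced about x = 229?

Σw = 5 + 7 + 2 + 3 + 7 = 24.
x-moment: 5·312 + 7·85 + 2·254 + 3·263 + 7·292 = 5496; centroid 5496/24 ≈ 229.00.
The centroid 229.00 matches the midline at 229, so the layout is balanced.

balanced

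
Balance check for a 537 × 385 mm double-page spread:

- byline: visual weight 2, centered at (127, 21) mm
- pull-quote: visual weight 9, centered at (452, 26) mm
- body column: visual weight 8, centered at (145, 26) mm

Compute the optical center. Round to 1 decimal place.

(288.5, 25.5)

Σw = 2 + 9 + 8 = 19.
Σw·x = 2·127 + 9·452 + 8·145 = 5482, so x̄ = 5482/19 ≈ 288.53.
Σw·y = 2·21 + 9·26 + 8·26 = 484, so ȳ = 484/19 ≈ 25.47.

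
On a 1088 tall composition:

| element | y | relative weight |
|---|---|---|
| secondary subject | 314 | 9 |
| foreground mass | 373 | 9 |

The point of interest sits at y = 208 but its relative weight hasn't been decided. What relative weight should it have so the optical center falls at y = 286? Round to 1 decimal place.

w ≈ 13.3

Known weights sum to 9 + 9 = 18; their moment is 9·314 + 9·373 = 6183.
For the centroid to hit 286: (6183 + w·208) / (18 + w) = 286.
So w = (286·18 − 6183)/(208 − 286) = -1035/-78 ≈ 13.27.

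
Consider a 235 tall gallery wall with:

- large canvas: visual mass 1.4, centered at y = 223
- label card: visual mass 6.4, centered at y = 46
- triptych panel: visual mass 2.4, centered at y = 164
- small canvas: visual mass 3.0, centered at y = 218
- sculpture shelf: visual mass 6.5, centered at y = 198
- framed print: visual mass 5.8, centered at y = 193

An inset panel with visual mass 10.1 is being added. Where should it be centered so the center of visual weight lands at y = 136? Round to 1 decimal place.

With the inset panel, Σw becomes 1.4 + 6.4 + 2.4 + 3.0 + 6.5 + 5.8 + 10.1 = 35.6.
y: target moment 35.6×136 = 4841.6; current 1.4·223 + 6.4·46 + 2.4·164 + 3.0·218 + 6.5·198 + 5.8·193 = 4060.6; the inset panel supplies 781.0, so y = 781.0/10.1 ≈ 77.33.

y ≈ 77.3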